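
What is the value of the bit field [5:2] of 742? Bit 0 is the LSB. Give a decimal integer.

9

v = 1011100110
Shift right by 2: 10111001
Mask low 4 bits: 1001 = 9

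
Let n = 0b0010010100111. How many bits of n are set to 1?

n = 10010100111
Count the 1s: 1 + 1 + 1 + 1 + 1 + 1 = 6

6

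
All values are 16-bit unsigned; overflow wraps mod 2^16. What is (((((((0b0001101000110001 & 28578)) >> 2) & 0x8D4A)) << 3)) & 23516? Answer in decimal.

64

0b0001101000110001 = 0001101000110001
28578 = 0110111110100010
→ & → 0000101000100000 = 2592
→ >> 2 → 0000001010001000 = 648
0x8D4A = 1000110101001010
→ & → 0000000000001000 = 8
→ << 3 (mod 2^16) → 0000000001000000 = 64
23516 = 0101101111011100
→ & → 0000000001000000 = 64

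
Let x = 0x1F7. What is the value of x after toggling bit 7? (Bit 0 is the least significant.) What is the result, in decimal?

375

x = 0111110111
bit 7 is currently 1; toggle it via x ^ (1 << 7) = x ^ 128
→ 0101110111 = 375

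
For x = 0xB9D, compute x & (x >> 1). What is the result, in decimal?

396

x = 101110011101 = 2973
x>>1 = 010111001110
AND  = 000110001100 = 396
(x & (x >> 1) has a 1 wherever x has two consecutive 1 bits.)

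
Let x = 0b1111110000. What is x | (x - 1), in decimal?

x = 1111110000 = 1008
x - 1 = 1111101111
OR    = 1111111111 = 1023
(x | (x - 1) sets all bits below the lowest set bit.)

1023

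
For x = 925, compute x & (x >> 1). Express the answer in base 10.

396

x = 1110011101 = 925
x>>1 = 0111001110
AND  = 0110001100 = 396
(x & (x >> 1) has a 1 wherever x has two consecutive 1 bits.)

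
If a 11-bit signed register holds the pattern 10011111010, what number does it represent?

-774

pattern = 10011111010 (MSB is 1 ⇒ negative)
Invert: 01100000101, add 1 → 01100000110 = 774, so the value is -774.
(Equivalently: 1274 - 2^11 = 1274 - 2048 = -774.)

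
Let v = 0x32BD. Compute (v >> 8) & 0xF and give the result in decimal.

v = 11001010111101
Shift right by 8: 110010
Mask low 4 bits: 0010 = 2

2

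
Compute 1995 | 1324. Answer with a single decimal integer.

2031

1995 = 11111001011
1324 = 10100101100
 OR → 11111101111 = 2031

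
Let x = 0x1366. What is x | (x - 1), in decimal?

x = 1001101100110 = 4966
x - 1 = 1001101100101
OR    = 1001101100111 = 4967
(x | (x - 1) sets all bits below the lowest set bit.)

4967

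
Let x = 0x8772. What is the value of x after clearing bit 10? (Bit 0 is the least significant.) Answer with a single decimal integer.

x = 1000011101110010
bit 10 is currently 1; clear it via x & ~(1 << 10) = x & ~1024
→ 1000001101110010 = 33650

33650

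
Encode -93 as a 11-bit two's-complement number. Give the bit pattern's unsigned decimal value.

1955

93 in 11 bits: 00001011101
Invert: 11110100010
Add 1:  11110100011 = 1955
(Check: 2^11 - 93 = 2048 - 93 = 1955.)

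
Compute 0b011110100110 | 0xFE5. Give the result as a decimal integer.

a = 011110100110
0xFE5 = 111111100101
 OR → 111111100111 = 4071

4071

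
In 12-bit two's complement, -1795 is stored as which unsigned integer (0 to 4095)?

2301

1795 in 12 bits: 011100000011
Invert: 100011111100
Add 1:  100011111101 = 2301
(Check: 2^12 - 1795 = 4096 - 1795 = 2301.)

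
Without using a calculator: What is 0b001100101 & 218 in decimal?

64

a = 01100101
218 = 11011010
AND → 01000000 = 64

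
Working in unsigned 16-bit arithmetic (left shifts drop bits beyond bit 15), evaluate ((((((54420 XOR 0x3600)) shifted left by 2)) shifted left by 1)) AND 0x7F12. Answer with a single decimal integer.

5120

54420 = 1101010010010100
0x3600 = 0011011000000000
→ XOR → 1110001010010100 = 58004
→ shifted left by 2 (mod 2^16) → 1000101001010000 = 35408
→ shifted left by 1 (mod 2^16) → 0001010010100000 = 5280
0x7F12 = 0111111100010010
→ AND → 0001010000000000 = 5120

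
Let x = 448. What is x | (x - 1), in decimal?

511

x = 111000000 = 448
x - 1 = 110111111
OR    = 111111111 = 511
(x | (x - 1) sets all bits below the lowest set bit.)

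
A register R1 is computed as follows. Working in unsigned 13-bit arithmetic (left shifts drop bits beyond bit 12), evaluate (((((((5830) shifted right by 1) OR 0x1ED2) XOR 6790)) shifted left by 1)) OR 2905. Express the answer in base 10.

3067

5830 = 1011011000110
→ shifted right by 1 → 0101101100011 = 2915
0x1ED2 = 1111011010010
→ OR → 1111111110011 = 8179
6790 = 1101010000110
→ XOR → 0010101110101 = 1397
→ shifted left by 1 (mod 2^13) → 0101011101010 = 2794
2905 = 0101101011001
→ OR → 0101111111011 = 3067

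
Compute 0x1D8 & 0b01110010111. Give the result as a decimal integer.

0x1D8 = 0111011000
b = 1110010111
AND → 0110010000 = 400

400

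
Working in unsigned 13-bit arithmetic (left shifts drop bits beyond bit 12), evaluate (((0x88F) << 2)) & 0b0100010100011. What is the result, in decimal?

0x88F = 0100010001111
→ << 2 (mod 2^13) → 0001000111100 = 572
0b0100010100011 = 0100010100011
→ & → 0000000100000 = 32

32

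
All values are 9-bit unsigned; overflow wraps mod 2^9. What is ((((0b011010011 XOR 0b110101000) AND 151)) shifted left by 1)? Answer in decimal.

38

0b011010011 = 011010011
0b110101000 = 110101000
→ XOR → 101111011 = 379
151 = 010010111
→ AND → 000010011 = 19
→ shifted left by 1 (mod 2^9) → 000100110 = 38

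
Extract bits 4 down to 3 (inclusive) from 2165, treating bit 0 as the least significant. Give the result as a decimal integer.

v = 100001110101
Shift right by 3: 100001110
Mask low 2 bits: 10 = 2

2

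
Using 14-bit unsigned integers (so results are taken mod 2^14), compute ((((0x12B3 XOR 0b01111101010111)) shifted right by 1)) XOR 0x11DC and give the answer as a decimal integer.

0x12B3 = 01001010110011
0b01111101010111 = 01111101010111
→ XOR → 00110111100100 = 3556
→ shifted right by 1 → 00011011110010 = 1778
0x11DC = 01000111011100
→ XOR → 01011100101110 = 5934

5934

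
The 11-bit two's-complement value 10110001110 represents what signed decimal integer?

-626

pattern = 10110001110 (MSB is 1 ⇒ negative)
Invert: 01001110001, add 1 → 01001110010 = 626, so the value is -626.
(Equivalently: 1422 - 2^11 = 1422 - 2048 = -626.)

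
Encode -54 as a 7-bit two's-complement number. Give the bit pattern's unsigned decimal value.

74

54 in 7 bits: 0110110
Invert: 1001001
Add 1:  1001010 = 74
(Check: 2^7 - 54 = 128 - 54 = 74.)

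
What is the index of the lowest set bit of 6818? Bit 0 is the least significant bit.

6818 = 1101010100010
Trailing zeros: 1, so the lowest set bit is bit 1 (value 2).

1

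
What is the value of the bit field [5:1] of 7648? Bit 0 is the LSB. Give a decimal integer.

16

v = 01110111100000
Shift right by 1: 0111011110000
Mask low 5 bits: 10000 = 16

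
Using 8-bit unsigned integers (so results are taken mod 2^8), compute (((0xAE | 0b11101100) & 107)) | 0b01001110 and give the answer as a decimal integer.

0xAE = 10101110
0b11101100 = 11101100
→ | → 11101110 = 238
107 = 01101011
→ & → 01101010 = 106
0b01001110 = 01001110
→ | → 01101110 = 110

110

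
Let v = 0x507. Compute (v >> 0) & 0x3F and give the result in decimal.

v = 0010100000111
Shift right by 0: 0010100000111
Mask low 6 bits: 000111 = 7

7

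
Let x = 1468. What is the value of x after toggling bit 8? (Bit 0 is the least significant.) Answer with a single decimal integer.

x = 10110111100
bit 8 is currently 1; toggle it via x ^ (1 << 8) = x ^ 256
→ 10010111100 = 1212

1212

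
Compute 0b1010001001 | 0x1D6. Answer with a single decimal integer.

991

a = 1010001001
0x1D6 = 0111010110
 OR → 1111011111 = 991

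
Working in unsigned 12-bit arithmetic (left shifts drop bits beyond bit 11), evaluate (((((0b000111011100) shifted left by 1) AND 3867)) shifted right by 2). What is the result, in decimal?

0b000111011100 = 000111011100
→ shifted left by 1 (mod 2^12) → 001110111000 = 952
3867 = 111100011011
→ AND → 001100011000 = 792
→ shifted right by 2 → 000011000110 = 198

198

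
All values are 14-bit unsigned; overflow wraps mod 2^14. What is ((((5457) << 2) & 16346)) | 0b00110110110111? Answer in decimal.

7671

5457 = 01010101010001
→ << 2 (mod 2^14) → 01010101000100 = 5444
16346 = 11111111011010
→ & → 01010101000000 = 5440
0b00110110110111 = 00110110110111
→ | → 01110111110111 = 7671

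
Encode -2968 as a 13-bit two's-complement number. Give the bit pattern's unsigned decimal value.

2968 in 13 bits: 0101110011000
Invert: 1010001100111
Add 1:  1010001101000 = 5224
(Check: 2^13 - 2968 = 8192 - 2968 = 5224.)

5224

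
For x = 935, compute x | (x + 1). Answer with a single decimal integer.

943

x = 1110100111 = 935
x + 1 = 1110101000
OR    = 1110101111 = 943
(x | (x + 1) sets the lowest cleared bit.)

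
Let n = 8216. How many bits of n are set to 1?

8216 = 10000000011000
Count the 1s: 1 + 1 + 1 = 3

3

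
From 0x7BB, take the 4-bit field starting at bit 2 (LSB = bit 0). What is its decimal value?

v = 0011110111011
Shift right by 2: 00111101110
Mask low 4 bits: 1110 = 14

14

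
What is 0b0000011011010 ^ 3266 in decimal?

3096

a = 000011011010
3266 = 110011000010
XOR → 110000011000 = 3096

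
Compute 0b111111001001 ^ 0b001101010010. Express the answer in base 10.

3227

a = 111111001001
b = 001101010010
XOR → 110010011011 = 3227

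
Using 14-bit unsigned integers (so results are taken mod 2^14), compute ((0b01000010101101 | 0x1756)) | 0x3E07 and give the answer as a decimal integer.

16383

0b01000010101101 = 01000010101101
0x1756 = 01011101010110
→ | → 01011111111111 = 6143
0x3E07 = 11111000000111
→ | → 11111111111111 = 16383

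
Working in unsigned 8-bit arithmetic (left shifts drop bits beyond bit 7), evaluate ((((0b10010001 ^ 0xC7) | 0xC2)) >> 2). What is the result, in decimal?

53

0b10010001 = 10010001
0xC7 = 11000111
→ ^ → 01010110 = 86
0xC2 = 11000010
→ | → 11010110 = 214
→ >> 2 → 00110101 = 53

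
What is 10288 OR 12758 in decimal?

14838

10288 = 10100000110000
12758 = 11000111010110
 OR → 11100111110110 = 14838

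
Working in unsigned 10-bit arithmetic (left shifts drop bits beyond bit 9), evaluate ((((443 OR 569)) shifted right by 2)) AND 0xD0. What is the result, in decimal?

192

443 = 0110111011
569 = 1000111001
→ OR → 1110111011 = 955
→ shifted right by 2 → 0011101110 = 238
0xD0 = 0011010000
→ AND → 0011000000 = 192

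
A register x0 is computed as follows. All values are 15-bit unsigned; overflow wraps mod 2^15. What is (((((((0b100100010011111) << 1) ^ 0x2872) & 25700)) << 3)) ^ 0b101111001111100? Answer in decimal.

23644

0b100100010011111 = 100100010011111
→ << 1 (mod 2^15) → 001000100111110 = 4414
0x2872 = 010100001110010
→ ^ → 011100101001100 = 14668
25700 = 110010001100100
→ & → 010000001000100 = 8260
→ << 3 (mod 2^15) → 000001000100000 = 544
0b101111001111100 = 101111001111100
→ ^ → 101110001011100 = 23644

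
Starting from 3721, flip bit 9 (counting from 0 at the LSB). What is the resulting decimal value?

x = 0111010001001
bit 9 is currently 1; toggle it via x ^ (1 << 9) = x ^ 512
→ 0110010001001 = 3209

3209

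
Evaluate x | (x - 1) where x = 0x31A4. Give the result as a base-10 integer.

12711

x = 11000110100100 = 12708
x - 1 = 11000110100011
OR    = 11000110100111 = 12711
(x | (x - 1) sets all bits below the lowest set bit.)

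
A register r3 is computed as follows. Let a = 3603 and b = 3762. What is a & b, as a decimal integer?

3603 = 111000010011
3762 = 111010110010
AND → 111000010010 = 3602

3602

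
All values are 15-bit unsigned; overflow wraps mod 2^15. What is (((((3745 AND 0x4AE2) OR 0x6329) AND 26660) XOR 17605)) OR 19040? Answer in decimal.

28389

3745 = 000111010100001
0x4AE2 = 100101011100010
→ AND → 000101010100000 = 2720
0x6329 = 110001100101001
→ OR → 110101110101001 = 27561
26660 = 110100000100100
→ AND → 110100000100000 = 26656
17605 = 100010011000101
→ XOR → 010110011100101 = 11493
19040 = 100101001100000
→ OR → 110111011100101 = 28389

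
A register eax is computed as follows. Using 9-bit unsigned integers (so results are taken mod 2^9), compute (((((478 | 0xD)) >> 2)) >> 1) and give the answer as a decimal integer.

478 = 111011110
0xD = 000001101
→ | → 111011111 = 479
→ >> 2 → 001110111 = 119
→ >> 1 → 000111011 = 59

59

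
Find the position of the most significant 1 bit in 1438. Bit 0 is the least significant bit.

1438 = 10110011110
The topmost 1 is at position 10 (since 2^10 = 1024 ≤ 1438 < 2048).

10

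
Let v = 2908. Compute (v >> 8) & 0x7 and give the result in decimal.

3

v = 0101101011100
Shift right by 8: 01011
Mask low 3 bits: 011 = 3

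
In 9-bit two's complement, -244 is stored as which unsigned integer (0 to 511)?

268

244 in 9 bits: 011110100
Invert: 100001011
Add 1:  100001100 = 268
(Check: 2^9 - 244 = 512 - 244 = 268.)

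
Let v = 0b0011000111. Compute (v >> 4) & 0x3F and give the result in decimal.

v = 0011000111
Shift right by 4: 001100
Mask low 6 bits: 001100 = 12

12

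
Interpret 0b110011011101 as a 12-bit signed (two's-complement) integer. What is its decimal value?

-803

pattern = 110011011101 (MSB is 1 ⇒ negative)
Invert: 001100100010, add 1 → 001100100011 = 803, so the value is -803.
(Equivalently: 3293 - 2^12 = 3293 - 4096 = -803.)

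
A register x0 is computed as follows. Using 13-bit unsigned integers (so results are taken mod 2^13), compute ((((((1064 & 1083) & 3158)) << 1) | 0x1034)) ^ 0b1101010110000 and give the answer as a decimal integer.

644

1064 = 0010000101000
1083 = 0010000111011
→ & → 0010000101000 = 1064
3158 = 0110001010110
→ & → 0010000000000 = 1024
→ << 1 (mod 2^13) → 0100000000000 = 2048
0x1034 = 1000000110100
→ | → 1100000110100 = 6196
0b1101010110000 = 1101010110000
→ ^ → 0001010000100 = 644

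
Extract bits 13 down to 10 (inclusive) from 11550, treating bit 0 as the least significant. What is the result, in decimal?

11

v = 10110100011110
Shift right by 10: 1011
Mask low 4 bits: 1011 = 11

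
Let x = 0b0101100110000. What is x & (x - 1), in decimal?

2848

x = 101100110000 = 2864
x - 1 = 101100101111
AND   = 101100100000 = 2848
(x & (x - 1) clears the lowest set bit of x.)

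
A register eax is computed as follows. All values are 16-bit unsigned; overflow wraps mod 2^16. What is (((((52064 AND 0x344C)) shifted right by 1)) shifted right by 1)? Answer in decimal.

52064 = 1100101101100000
0x344C = 0011010001001100
→ AND → 0000000001000000 = 64
→ shifted right by 1 → 0000000000100000 = 32
→ shifted right by 1 → 0000000000010000 = 16

16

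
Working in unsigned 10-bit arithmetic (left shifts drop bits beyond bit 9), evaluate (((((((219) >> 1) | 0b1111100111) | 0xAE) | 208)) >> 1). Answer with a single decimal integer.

219 = 0011011011
→ >> 1 → 0001101101 = 109
0b1111100111 = 1111100111
→ | → 1111101111 = 1007
0xAE = 0010101110
→ | → 1111101111 = 1007
208 = 0011010000
→ | → 1111111111 = 1023
→ >> 1 → 0111111111 = 511

511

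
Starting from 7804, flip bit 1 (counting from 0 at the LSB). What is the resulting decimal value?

x = 1111001111100
bit 1 is currently 0; toggle it via x ^ (1 << 1) = x ^ 2
→ 1111001111110 = 7806

7806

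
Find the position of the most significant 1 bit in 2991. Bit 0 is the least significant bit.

11

2991 = 101110101111
The topmost 1 is at position 11 (since 2^11 = 2048 ≤ 2991 < 4096).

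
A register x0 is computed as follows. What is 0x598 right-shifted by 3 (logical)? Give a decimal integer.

179

0x598 = 10110011000
shift right by 3 → 00010110011 = 179
(equivalently, floor(1432 / 8))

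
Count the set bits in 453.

453 = 111000101
Count the 1s: 1 + 1 + 1 + 1 + 1 = 5

5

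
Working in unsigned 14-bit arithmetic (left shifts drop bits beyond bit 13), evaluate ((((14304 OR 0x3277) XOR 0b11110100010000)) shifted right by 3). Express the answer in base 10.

348

14304 = 11011111100000
0x3277 = 11001001110111
→ OR → 11011111110111 = 14327
0b11110100010000 = 11110100010000
→ XOR → 00101011100111 = 2791
→ shifted right by 3 → 00000101011100 = 348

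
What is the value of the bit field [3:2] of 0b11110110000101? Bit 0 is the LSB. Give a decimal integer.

v = 11110110000101
Shift right by 2: 111101100001
Mask low 2 bits: 01 = 1

1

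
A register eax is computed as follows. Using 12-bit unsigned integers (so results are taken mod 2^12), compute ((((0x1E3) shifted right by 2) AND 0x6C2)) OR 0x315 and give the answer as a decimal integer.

0x1E3 = 000111100011
→ shifted right by 2 → 000001111000 = 120
0x6C2 = 011011000010
→ AND → 000001000000 = 64
0x315 = 001100010101
→ OR → 001101010101 = 853

853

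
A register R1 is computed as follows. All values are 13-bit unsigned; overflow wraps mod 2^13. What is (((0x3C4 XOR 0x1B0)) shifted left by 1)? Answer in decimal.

0x3C4 = 0001111000100
0x1B0 = 0000110110000
→ XOR → 0001001110100 = 628
→ shifted left by 1 (mod 2^13) → 0010011101000 = 1256

1256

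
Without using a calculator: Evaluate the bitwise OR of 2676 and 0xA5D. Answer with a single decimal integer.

2685

2676 = 101001110100
0xA5D = 101001011101
 OR → 101001111101 = 2685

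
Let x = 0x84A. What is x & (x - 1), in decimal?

2120

x = 100001001010 = 2122
x - 1 = 100001001001
AND   = 100001001000 = 2120
(x & (x - 1) clears the lowest set bit of x.)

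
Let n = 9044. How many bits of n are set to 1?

6

9044 = 10001101010100
Count the 1s: 1 + 1 + 1 + 1 + 1 + 1 = 6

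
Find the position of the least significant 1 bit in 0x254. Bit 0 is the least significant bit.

2

0x254 = 1001010100
Trailing zeros: 2, so the lowest set bit is bit 2 (value 4).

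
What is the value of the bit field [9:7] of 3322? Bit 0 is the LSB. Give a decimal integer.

1

v = 110011111010
Shift right by 7: 11001
Mask low 3 bits: 001 = 1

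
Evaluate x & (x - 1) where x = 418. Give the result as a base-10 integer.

x = 110100010 = 418
x - 1 = 110100001
AND   = 110100000 = 416
(x & (x - 1) clears the lowest set bit of x.)

416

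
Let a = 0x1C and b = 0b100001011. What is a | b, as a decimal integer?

287

0x1C = 000011100
b = 100001011
 OR → 100011111 = 287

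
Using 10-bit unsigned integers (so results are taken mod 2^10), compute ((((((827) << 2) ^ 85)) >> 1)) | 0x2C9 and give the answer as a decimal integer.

733

827 = 1100111011
→ << 2 (mod 2^10) → 0011101100 = 236
85 = 0001010101
→ ^ → 0010111001 = 185
→ >> 1 → 0001011100 = 92
0x2C9 = 1011001001
→ | → 1011011101 = 733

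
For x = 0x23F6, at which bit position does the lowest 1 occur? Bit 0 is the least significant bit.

1

0x23F6 = 10001111110110
Trailing zeros: 1, so the lowest set bit is bit 1 (value 2).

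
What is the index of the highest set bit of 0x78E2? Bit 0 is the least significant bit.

0x78E2 = 111100011100010
The topmost 1 is at position 14 (since 2^14 = 16384 ≤ 30946 < 32768).

14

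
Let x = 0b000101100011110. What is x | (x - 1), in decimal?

2847

x = 101100011110 = 2846
x - 1 = 101100011101
OR    = 101100011111 = 2847
(x | (x - 1) sets all bits below the lowest set bit.)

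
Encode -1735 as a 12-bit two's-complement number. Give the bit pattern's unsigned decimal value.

2361

1735 in 12 bits: 011011000111
Invert: 100100111000
Add 1:  100100111001 = 2361
(Check: 2^12 - 1735 = 4096 - 1735 = 2361.)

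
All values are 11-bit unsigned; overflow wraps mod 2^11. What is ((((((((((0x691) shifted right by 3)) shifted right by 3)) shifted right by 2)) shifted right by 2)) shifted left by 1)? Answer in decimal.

2

0x691 = 11010010001
→ shifted right by 3 → 00011010010 = 210
→ shifted right by 3 → 00000011010 = 26
→ shifted right by 2 → 00000000110 = 6
→ shifted right by 2 → 00000000001 = 1
→ shifted left by 1 (mod 2^11) → 00000000010 = 2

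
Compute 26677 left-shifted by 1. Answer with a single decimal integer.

26677 = 0110100000110101
shift left by 1 → 1101000001101010 = 53354
(equivalently, 26677 × 2^1 = 26677 × 2)

53354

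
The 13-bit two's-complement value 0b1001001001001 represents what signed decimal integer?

pattern = 1001001001001 (MSB is 1 ⇒ negative)
Invert: 0110110110110, add 1 → 0110110110111 = 3511, so the value is -3511.
(Equivalently: 4681 - 2^13 = 4681 - 8192 = -3511.)

-3511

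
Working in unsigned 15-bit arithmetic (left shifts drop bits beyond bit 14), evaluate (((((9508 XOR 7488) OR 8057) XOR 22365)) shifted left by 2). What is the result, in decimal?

9508 = 010010100100100
7488 = 001110101000000
→ XOR → 011100001100100 = 14436
8057 = 001111101111001
→ OR → 011111101111101 = 16253
22365 = 101011101011101
→ XOR → 110100000100000 = 26656
→ shifted left by 2 (mod 2^15) → 010000010000000 = 8320

8320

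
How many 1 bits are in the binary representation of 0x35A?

6

0x35A = 1101011010
Count the 1s: 1 + 1 + 1 + 1 + 1 + 1 = 6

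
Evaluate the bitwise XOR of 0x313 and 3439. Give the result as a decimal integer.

0x313 = 001100010011
3439 = 110101101111
XOR → 111001111100 = 3708

3708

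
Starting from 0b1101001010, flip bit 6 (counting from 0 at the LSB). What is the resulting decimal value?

x = 1101001010
bit 6 is currently 1; toggle it via x ^ (1 << 6) = x ^ 64
→ 1100001010 = 778

778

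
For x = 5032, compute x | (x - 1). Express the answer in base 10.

5039

x = 1001110101000 = 5032
x - 1 = 1001110100111
OR    = 1001110101111 = 5039
(x | (x - 1) sets all bits below the lowest set bit.)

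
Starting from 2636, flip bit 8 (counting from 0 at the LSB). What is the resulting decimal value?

x = 0101001001100
bit 8 is currently 0; toggle it via x ^ (1 << 8) = x ^ 256
→ 0101101001100 = 2892

2892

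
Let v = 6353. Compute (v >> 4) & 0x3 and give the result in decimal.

1

v = 1100011010001
Shift right by 4: 110001101
Mask low 2 bits: 01 = 1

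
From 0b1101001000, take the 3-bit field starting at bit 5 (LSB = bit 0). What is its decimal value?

2

v = 1101001000
Shift right by 5: 11010
Mask low 3 bits: 010 = 2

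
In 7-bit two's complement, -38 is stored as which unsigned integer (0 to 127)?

38 in 7 bits: 0100110
Invert: 1011001
Add 1:  1011010 = 90
(Check: 2^7 - 38 = 128 - 38 = 90.)

90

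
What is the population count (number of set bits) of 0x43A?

5

0x43A = 10000111010
Count the 1s: 1 + 1 + 1 + 1 + 1 = 5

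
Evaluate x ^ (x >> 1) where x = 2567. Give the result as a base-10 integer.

x = 101000000111 = 2567
x>>1 = 010100000011
XOR  = 111100000100 = 3844
(x ^ (x >> 1) gives the standard binary-reflected Gray code of x.)

3844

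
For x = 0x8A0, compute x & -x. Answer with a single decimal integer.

32

x = 100010100000 = 2208
-x (two's complement) = …011101100000
AND   = 000000100000 = 32
(x & -x isolates the lowest set bit of x.)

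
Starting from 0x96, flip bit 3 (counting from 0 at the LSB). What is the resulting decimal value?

158

x = 10010110
bit 3 is currently 0; toggle it via x ^ (1 << 3) = x ^ 8
→ 10011110 = 158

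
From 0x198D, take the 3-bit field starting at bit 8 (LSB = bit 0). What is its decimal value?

1

v = 01100110001101
Shift right by 8: 011001
Mask low 3 bits: 001 = 1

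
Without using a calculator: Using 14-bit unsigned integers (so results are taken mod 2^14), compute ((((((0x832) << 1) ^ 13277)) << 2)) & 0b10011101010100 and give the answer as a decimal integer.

1604

0x832 = 00100000110010
→ << 1 (mod 2^14) → 01000001100100 = 4196
13277 = 11001111011101
→ ^ → 10001110111001 = 9145
→ << 2 (mod 2^14) → 00111011100100 = 3812
0b10011101010100 = 10011101010100
→ & → 00011001000100 = 1604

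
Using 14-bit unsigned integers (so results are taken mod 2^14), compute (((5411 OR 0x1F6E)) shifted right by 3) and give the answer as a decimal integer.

5411 = 01010100100011
0x1F6E = 01111101101110
→ OR → 01111101101111 = 8047
→ shifted right by 3 → 00001111101101 = 1005

1005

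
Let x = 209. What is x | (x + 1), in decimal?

211

x = 11010001 = 209
x + 1 = 11010010
OR    = 11010011 = 211
(x | (x + 1) sets the lowest cleared bit.)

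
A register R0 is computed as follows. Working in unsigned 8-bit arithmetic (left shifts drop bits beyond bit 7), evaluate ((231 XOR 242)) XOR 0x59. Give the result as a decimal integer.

231 = 11100111
242 = 11110010
→ XOR → 00010101 = 21
0x59 = 01011001
→ XOR → 01001100 = 76

76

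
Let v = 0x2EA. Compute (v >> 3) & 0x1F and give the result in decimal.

v = 001011101010
Shift right by 3: 001011101
Mask low 5 bits: 11101 = 29

29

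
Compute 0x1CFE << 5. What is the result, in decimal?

0x1CFE = 000001110011111110
shift left by 5 → 111001111111000000 = 237504
(equivalently, 7422 × 2^5 = 7422 × 32)

237504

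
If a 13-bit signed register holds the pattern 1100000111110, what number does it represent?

-1986

pattern = 1100000111110 (MSB is 1 ⇒ negative)
Invert: 0011111000001, add 1 → 0011111000010 = 1986, so the value is -1986.
(Equivalently: 6206 - 2^13 = 6206 - 8192 = -1986.)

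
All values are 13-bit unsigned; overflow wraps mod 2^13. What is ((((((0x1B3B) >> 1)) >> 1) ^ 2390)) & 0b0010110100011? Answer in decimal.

0x1B3B = 1101100111011
→ >> 1 → 0110110011101 = 3485
→ >> 1 → 0011011001110 = 1742
2390 = 0100101010110
→ ^ → 0111110011000 = 3992
0b0010110100011 = 0010110100011
→ & → 0010110000000 = 1408

1408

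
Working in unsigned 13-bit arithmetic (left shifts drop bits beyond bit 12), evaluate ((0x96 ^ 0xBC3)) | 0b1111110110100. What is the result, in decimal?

8181

0x96 = 0000010010110
0xBC3 = 0101111000011
→ ^ → 0101101010101 = 2901
0b1111110110100 = 1111110110100
→ | → 1111111110101 = 8181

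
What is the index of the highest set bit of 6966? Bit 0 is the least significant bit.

6966 = 1101100110110
The topmost 1 is at position 12 (since 2^12 = 4096 ≤ 6966 < 8192).

12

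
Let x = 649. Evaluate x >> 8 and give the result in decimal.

649 = 1010001001
shift right by 8 → 0000000010 = 2
(equivalently, floor(649 / 256))

2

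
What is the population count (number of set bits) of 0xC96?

0xC96 = 110010010110
Count the 1s: 1 + 1 + 1 + 1 + 1 + 1 = 6

6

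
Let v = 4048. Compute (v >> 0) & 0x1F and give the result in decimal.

v = 111111010000
Shift right by 0: 111111010000
Mask low 5 bits: 10000 = 16

16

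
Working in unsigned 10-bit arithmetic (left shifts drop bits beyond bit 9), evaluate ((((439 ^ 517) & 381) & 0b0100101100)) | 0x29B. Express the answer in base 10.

439 = 0110110111
517 = 1000000101
→ ^ → 1110110010 = 946
381 = 0101111101
→ & → 0100110000 = 304
0b0100101100 = 0100101100
→ & → 0100100000 = 288
0x29B = 1010011011
→ | → 1110111011 = 955

955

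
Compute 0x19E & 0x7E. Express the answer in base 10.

0x19E = 110011110
0x7E = 001111110
AND → 000011110 = 30

30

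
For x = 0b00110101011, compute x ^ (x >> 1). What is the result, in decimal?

382

x = 110101011 = 427
x>>1 = 011010101
XOR  = 101111110 = 382
(x ^ (x >> 1) gives the standard binary-reflected Gray code of x.)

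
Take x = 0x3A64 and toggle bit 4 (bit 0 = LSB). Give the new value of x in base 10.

x = 11101001100100
bit 4 is currently 0; toggle it via x ^ (1 << 4) = x ^ 16
→ 11101001110100 = 14964

14964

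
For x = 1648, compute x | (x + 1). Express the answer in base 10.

x = 11001110000 = 1648
x + 1 = 11001110001
OR    = 11001110001 = 1649
(x | (x + 1) sets the lowest cleared bit.)

1649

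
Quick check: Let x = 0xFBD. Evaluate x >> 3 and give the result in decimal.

503

0xFBD = 111110111101
shift right by 3 → 000111110111 = 503
(equivalently, floor(4029 / 8))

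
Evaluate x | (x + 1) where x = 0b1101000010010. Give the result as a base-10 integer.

x = 1101000010010 = 6674
x + 1 = 1101000010011
OR    = 1101000010011 = 6675
(x | (x + 1) sets the lowest cleared bit.)

6675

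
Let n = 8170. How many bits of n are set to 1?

8170 = 1111111101010
Count the 1s: 1 + 1 + 1 + 1 + 1 + 1 + 1 + 1 + 1 + 1 = 10

10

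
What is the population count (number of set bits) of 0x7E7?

0x7E7 = 11111100111
Count the 1s: 1 + 1 + 1 + 1 + 1 + 1 + 1 + 1 + 1 = 9

9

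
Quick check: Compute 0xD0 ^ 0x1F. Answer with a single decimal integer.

207

0xD0 = 11010000
0x1F = 00011111
XOR → 11001111 = 207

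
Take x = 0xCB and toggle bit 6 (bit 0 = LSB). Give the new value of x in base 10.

139

x = 00011001011
bit 6 is currently 1; toggle it via x ^ (1 << 6) = x ^ 64
→ 00010001011 = 139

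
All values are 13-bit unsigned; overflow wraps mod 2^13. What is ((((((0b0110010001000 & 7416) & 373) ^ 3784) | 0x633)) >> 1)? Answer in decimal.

0b0110010001000 = 0110010001000
7416 = 1110011111000
→ & → 0110010001000 = 3208
373 = 0000101110101
→ & → 0000000000000 = 0
3784 = 0111011001000
→ ^ → 0111011001000 = 3784
0x633 = 0011000110011
→ | → 0111011111011 = 3835
→ >> 1 → 0011101111101 = 1917

1917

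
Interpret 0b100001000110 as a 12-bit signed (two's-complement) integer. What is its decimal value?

-1978

pattern = 100001000110 (MSB is 1 ⇒ negative)
Invert: 011110111001, add 1 → 011110111010 = 1978, so the value is -1978.
(Equivalently: 2118 - 2^12 = 2118 - 4096 = -1978.)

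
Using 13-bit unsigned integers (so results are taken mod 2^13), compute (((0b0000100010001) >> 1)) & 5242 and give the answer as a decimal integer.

0b0000100010001 = 0000100010001
→ >> 1 → 0000010001000 = 136
5242 = 1010001111010
→ & → 0000000001000 = 8

8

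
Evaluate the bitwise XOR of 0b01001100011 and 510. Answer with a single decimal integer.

925

a = 1001100011
510 = 0111111110
XOR → 1110011101 = 925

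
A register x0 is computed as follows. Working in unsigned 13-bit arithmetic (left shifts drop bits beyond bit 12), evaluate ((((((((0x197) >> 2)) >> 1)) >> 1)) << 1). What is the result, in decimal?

50

0x197 = 0000110010111
→ >> 2 → 0000001100101 = 101
→ >> 1 → 0000000110010 = 50
→ >> 1 → 0000000011001 = 25
→ << 1 (mod 2^13) → 0000000110010 = 50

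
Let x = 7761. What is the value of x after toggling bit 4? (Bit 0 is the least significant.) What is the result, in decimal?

x = 01111001010001
bit 4 is currently 1; toggle it via x ^ (1 << 4) = x ^ 16
→ 01111001000001 = 7745

7745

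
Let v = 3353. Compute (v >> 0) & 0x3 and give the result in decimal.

v = 0110100011001
Shift right by 0: 0110100011001
Mask low 2 bits: 01 = 1

1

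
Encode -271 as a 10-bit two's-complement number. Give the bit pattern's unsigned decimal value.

753

271 in 10 bits: 0100001111
Invert: 1011110000
Add 1:  1011110001 = 753
(Check: 2^10 - 271 = 1024 - 271 = 753.)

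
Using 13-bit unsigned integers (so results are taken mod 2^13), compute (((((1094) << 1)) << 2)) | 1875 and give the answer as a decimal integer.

1094 = 0010001000110
→ << 1 (mod 2^13) → 0100010001100 = 2188
→ << 2 (mod 2^13) → 0001000110000 = 560
1875 = 0011101010011
→ | → 0011101110011 = 1907

1907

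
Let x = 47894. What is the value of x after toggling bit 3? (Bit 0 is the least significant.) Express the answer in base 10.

47902

x = 1011101100010110
bit 3 is currently 0; toggle it via x ^ (1 << 3) = x ^ 8
→ 1011101100011110 = 47902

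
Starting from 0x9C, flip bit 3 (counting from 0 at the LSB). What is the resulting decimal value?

148

x = 10011100
bit 3 is currently 1; toggle it via x ^ (1 << 3) = x ^ 8
→ 10010100 = 148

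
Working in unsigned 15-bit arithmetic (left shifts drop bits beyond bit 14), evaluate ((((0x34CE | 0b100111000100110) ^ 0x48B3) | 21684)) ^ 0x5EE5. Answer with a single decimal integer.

0x34CE = 011010011001110
0b100111000100110 = 100111000100110
→ | → 111111011101110 = 32494
0x48B3 = 100100010110011
→ ^ → 011011001011101 = 13917
21684 = 101010010110100
→ | → 111011011111101 = 30461
0x5EE5 = 101111011100101
→ ^ → 010100000011000 = 10264

10264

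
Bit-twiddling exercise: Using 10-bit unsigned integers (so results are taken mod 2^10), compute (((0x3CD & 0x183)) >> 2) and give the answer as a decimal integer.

0x3CD = 1111001101
0x183 = 0110000011
→ & → 0110000001 = 385
→ >> 2 → 0001100000 = 96

96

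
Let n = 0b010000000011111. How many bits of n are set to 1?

n = 10000000011111
Count the 1s: 1 + 1 + 1 + 1 + 1 + 1 = 6

6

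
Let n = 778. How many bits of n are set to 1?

4

778 = 1100001010
Count the 1s: 1 + 1 + 1 + 1 = 4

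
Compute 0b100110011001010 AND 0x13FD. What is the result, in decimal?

200

a = 100110011001010
0x13FD = 001001111111101
AND → 000000011001000 = 200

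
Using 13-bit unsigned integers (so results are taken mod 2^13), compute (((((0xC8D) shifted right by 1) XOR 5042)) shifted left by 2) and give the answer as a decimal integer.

6096

0xC8D = 0110010001101
→ shifted right by 1 → 0011001000110 = 1606
5042 = 1001110110010
→ XOR → 1010111110100 = 5620
→ shifted left by 2 (mod 2^13) → 1011111010000 = 6096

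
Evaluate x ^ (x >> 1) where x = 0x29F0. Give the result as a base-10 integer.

x = 10100111110000 = 10736
x>>1 = 01010011111000
XOR  = 11110100001000 = 15624
(x ^ (x >> 1) gives the standard binary-reflected Gray code of x.)

15624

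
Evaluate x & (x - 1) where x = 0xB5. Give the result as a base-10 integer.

x = 10110101 = 181
x - 1 = 10110100
AND   = 10110100 = 180
(x & (x - 1) clears the lowest set bit of x.)

180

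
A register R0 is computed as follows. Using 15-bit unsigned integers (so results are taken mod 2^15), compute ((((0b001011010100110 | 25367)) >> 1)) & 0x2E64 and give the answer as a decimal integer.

10816

0b001011010100110 = 001011010100110
25367 = 110001100010111
→ | → 111011110110111 = 30647
→ >> 1 → 011101111011011 = 15323
0x2E64 = 010111001100100
→ & → 010101001000000 = 10816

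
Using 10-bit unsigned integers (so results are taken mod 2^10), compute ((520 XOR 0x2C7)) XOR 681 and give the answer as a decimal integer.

614

520 = 1000001000
0x2C7 = 1011000111
→ XOR → 0011001111 = 207
681 = 1010101001
→ XOR → 1001100110 = 614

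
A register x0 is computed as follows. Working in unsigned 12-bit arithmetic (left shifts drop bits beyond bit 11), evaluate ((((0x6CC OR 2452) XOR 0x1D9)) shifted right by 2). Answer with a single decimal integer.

0x6CC = 011011001100
2452 = 100110010100
→ OR → 111111011100 = 4060
0x1D9 = 000111011001
→ XOR → 111000000101 = 3589
→ shifted right by 2 → 001110000001 = 897

897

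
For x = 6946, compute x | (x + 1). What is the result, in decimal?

6947

x = 1101100100010 = 6946
x + 1 = 1101100100011
OR    = 1101100100011 = 6947
(x | (x + 1) sets the lowest cleared bit.)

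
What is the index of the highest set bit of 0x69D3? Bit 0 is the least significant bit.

14

0x69D3 = 110100111010011
The topmost 1 is at position 14 (since 2^14 = 16384 ≤ 27091 < 32768).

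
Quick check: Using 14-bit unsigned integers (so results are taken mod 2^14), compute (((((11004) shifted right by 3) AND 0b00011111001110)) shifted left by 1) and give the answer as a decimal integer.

11004 = 10101011111100
→ shifted right by 3 → 00010101011111 = 1375
0b00011111001110 = 00011111001110
→ AND → 00010101001110 = 1358
→ shifted left by 1 (mod 2^14) → 00101010011100 = 2716

2716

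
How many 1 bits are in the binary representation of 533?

4

533 = 1000010101
Count the 1s: 1 + 1 + 1 + 1 = 4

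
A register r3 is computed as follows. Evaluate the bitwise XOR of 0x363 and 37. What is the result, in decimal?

838

0x363 = 1101100011
37 = 0000100101
XOR → 1101000110 = 838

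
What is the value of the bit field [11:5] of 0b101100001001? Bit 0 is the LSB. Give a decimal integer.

v = 101100001001
Shift right by 5: 1011000
Mask low 7 bits: 1011000 = 88

88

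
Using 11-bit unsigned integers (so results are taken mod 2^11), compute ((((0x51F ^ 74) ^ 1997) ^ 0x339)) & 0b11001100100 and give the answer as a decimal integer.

32

0x51F = 10100011111
74 = 00001001010
→ ^ → 10101010101 = 1365
1997 = 11111001101
→ ^ → 01010011000 = 664
0x339 = 01100111001
→ ^ → 00110100001 = 417
0b11001100100 = 11001100100
→ & → 00000100000 = 32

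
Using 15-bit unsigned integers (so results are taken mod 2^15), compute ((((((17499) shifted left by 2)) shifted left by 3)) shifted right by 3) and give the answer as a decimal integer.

17499 = 100010001011011
→ shifted left by 2 (mod 2^15) → 001000101101100 = 4460
→ shifted left by 3 (mod 2^15) → 000101101100000 = 2912
→ shifted right by 3 → 000000101101100 = 364

364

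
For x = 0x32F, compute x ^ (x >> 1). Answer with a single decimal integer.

x = 1100101111 = 815
x>>1 = 0110010111
XOR  = 1010111000 = 696
(x ^ (x >> 1) gives the standard binary-reflected Gray code of x.)

696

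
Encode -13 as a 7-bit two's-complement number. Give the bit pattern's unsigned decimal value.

13 in 7 bits: 0001101
Invert: 1110010
Add 1:  1110011 = 115
(Check: 2^7 - 13 = 128 - 13 = 115.)

115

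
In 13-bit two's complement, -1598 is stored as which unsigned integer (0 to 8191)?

6594

1598 in 13 bits: 0011000111110
Invert: 1100111000001
Add 1:  1100111000010 = 6594
(Check: 2^13 - 1598 = 8192 - 1598 = 6594.)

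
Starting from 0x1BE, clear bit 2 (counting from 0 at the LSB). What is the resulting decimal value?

x = 0110111110
bit 2 is currently 1; clear it via x & ~(1 << 2) = x & ~4
→ 0110111010 = 442

442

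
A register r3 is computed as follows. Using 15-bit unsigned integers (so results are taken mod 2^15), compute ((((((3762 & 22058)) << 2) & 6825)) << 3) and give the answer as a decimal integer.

17472

3762 = 000111010110010
22058 = 101011000101010
→ & → 000011000100010 = 1570
→ << 2 (mod 2^15) → 001100010001000 = 6280
6825 = 001101010101001
→ & → 001100010001000 = 6280
→ << 3 (mod 2^15) → 100010001000000 = 17472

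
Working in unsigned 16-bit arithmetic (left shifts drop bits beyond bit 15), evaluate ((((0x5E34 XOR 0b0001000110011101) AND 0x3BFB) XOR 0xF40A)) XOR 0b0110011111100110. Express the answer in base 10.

38981

0x5E34 = 0101111000110100
0b0001000110011101 = 0001000110011101
→ XOR → 0100111110101001 = 20393
0x3BFB = 0011101111111011
→ AND → 0000101110101001 = 2985
0xF40A = 1111010000001010
→ XOR → 1111111110100011 = 65443
0b0110011111100110 = 0110011111100110
→ XOR → 1001100001000101 = 38981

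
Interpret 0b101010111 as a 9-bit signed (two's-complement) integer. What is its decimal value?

-169

pattern = 101010111 (MSB is 1 ⇒ negative)
Invert: 010101000, add 1 → 010101001 = 169, so the value is -169.
(Equivalently: 343 - 2^9 = 343 - 512 = -169.)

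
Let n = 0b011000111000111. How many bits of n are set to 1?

8

n = 11000111000111
Count the 1s: 1 + 1 + 1 + 1 + 1 + 1 + 1 + 1 = 8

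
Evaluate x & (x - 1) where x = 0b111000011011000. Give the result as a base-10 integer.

28880

x = 111000011011000 = 28888
x - 1 = 111000011010111
AND   = 111000011010000 = 28880
(x & (x - 1) clears the lowest set bit of x.)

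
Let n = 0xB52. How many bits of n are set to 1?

0xB52 = 101101010010
Count the 1s: 1 + 1 + 1 + 1 + 1 + 1 = 6

6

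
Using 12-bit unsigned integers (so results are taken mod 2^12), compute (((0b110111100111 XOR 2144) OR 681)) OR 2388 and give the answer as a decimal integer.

0b110111100111 = 110111100111
2144 = 100001100000
→ XOR → 010110000111 = 1415
681 = 001010101001
→ OR → 011110101111 = 1967
2388 = 100101010100
→ OR → 111111111111 = 4095

4095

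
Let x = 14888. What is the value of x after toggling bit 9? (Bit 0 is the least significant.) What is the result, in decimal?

x = 11101000101000
bit 9 is currently 1; toggle it via x ^ (1 << 9) = x ^ 512
→ 11100000101000 = 14376

14376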